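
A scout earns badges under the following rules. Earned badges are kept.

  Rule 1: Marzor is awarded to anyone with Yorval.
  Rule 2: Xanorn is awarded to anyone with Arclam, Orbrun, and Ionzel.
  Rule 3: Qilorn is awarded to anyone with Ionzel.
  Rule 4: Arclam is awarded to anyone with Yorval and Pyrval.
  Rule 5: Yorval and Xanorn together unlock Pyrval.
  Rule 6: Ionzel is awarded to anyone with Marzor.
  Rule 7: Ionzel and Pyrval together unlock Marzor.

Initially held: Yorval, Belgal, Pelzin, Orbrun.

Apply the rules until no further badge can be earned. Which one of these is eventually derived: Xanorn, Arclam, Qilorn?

With Yorval, Marzor is earned (Rule 1).
With Marzor, Ionzel is earned (Rule 6).
With Ionzel, Qilorn is earned (Rule 3).
Xanorn would need Arclam, Orbrun, and Ionzel (Rule 2), but Arclam is never earned. Arclam would need Yorval and Pyrval (Rule 4), but Pyrval is never earned.

Qilorn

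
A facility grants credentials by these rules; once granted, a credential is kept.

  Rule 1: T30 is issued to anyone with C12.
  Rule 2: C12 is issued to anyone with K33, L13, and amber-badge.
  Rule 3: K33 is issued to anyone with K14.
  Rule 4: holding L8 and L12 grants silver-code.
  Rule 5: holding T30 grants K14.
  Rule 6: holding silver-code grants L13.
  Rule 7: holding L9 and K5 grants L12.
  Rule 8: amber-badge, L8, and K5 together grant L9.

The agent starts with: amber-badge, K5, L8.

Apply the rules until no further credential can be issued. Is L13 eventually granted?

Yes

Holding amber-badge, L8, and K5 grants L9 (Rule 8).
Holding L9 and K5 grants L12 (Rule 7).
Holding L8 and L12 grants silver-code (Rule 4).
Holding silver-code grants L13 (Rule 6).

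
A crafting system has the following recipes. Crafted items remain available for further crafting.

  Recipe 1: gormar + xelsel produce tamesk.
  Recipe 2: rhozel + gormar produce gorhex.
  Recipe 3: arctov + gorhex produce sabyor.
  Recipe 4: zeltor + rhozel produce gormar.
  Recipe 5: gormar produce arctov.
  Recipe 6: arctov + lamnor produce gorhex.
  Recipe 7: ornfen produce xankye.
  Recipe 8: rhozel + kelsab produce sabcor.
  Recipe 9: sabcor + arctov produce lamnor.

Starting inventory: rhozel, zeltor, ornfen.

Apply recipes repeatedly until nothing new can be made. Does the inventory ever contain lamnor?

No

lamnor would need sabcor and arctov (Recipe 9), but sabcor is never obtained.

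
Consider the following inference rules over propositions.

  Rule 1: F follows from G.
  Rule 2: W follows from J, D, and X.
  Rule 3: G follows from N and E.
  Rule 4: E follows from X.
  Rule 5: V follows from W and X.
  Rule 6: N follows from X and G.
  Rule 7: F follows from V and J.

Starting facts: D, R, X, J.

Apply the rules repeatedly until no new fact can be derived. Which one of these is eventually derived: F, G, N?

F

From J, D, and X, Rule 2 gives W.
From W and X, Rule 5 gives V.
From V and J, Rule 7 gives F.
N would need X and G (Rule 6), but G is never established. G would need N and E (Rule 3), but N is never established.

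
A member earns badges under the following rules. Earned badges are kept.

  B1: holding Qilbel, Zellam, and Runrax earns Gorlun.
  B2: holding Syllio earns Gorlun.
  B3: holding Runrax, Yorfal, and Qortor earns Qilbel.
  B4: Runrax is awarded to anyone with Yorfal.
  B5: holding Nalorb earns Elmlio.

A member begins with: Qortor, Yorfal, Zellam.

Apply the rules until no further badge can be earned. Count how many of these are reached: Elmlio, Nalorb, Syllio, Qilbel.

1

With Yorfal, Runrax is earned (B4).
With Runrax, Yorfal, and Qortor, Qilbel is earned (B3).
Elmlio would need Nalorb (B5), but Nalorb is never earned.
No rule produces Nalorb, and it is not given.
No rule produces Syllio, and it is not given.
Qilbel: reached.
Reached: Qilbel — 1 of the 4.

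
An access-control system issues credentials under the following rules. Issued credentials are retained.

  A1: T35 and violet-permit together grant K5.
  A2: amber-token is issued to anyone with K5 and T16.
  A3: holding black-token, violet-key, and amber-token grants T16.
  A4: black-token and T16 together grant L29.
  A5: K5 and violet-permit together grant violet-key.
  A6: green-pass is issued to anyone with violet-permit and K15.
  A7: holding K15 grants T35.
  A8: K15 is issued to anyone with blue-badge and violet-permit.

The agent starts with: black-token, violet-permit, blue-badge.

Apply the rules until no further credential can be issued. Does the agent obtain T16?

T16 would need black-token, violet-key, and amber-token (A3), but amber-token is never granted.

No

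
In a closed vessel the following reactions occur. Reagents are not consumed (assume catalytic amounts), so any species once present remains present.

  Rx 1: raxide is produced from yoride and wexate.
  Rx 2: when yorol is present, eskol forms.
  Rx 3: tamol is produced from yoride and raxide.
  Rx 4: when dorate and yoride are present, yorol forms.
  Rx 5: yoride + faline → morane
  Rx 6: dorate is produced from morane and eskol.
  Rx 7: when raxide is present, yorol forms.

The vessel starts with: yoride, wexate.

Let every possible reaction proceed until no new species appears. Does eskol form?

yoride and wexate present → raxide forms (Rx 1).
raxide present → yorol forms (Rx 7).
yorol present → eskol forms (Rx 2).

Yes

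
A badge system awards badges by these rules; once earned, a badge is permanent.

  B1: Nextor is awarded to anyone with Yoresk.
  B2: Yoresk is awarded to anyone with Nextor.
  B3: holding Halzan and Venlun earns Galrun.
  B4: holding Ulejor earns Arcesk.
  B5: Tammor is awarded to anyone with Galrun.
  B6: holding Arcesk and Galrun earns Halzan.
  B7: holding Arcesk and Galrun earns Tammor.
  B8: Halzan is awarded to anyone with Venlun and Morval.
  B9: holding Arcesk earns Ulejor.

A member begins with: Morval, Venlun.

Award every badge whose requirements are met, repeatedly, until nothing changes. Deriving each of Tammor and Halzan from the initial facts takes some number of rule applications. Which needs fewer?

Halzan: With Venlun and Morval, Halzan is earned (B8). [1 rule application]
Tammor: With Venlun and Morval, Halzan is earned (B8). With Halzan and Venlun, Galrun is earned (B3). With Galrun, Tammor is earned (B5). [3 rule applications]
Halzan needs fewer.

Halzan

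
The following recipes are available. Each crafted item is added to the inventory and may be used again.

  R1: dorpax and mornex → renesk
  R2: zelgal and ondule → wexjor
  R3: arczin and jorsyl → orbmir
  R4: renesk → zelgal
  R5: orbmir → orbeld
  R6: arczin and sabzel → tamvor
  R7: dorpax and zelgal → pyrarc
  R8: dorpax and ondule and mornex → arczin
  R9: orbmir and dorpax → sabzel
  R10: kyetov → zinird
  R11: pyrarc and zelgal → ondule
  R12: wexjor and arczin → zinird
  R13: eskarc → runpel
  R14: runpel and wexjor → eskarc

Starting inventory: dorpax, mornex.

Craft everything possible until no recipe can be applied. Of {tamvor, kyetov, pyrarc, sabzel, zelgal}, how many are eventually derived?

dorpax and mornex → renesk (R1).
renesk → zelgal (R4).
Using R7, dorpax and zelgal make pyrarc.
tamvor would need arczin and sabzel (R6), but sabzel is never obtained.
No rule produces kyetov, and it is not given.
pyrarc: reached.
sabzel would need orbmir and dorpax (R9), but orbmir is never obtained.
zelgal: reached.
Reached: pyrarc and zelgal — 2 of the 5.

2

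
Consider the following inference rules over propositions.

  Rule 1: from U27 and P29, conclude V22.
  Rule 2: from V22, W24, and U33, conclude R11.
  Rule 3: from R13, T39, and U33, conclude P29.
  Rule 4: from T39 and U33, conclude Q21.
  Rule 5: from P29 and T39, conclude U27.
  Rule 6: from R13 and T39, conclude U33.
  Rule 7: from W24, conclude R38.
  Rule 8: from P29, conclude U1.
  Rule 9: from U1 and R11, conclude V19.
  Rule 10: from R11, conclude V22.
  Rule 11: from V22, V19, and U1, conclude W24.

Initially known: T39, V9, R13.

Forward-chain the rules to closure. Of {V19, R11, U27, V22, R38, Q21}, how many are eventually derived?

R13 and T39 hold, so U33 follows (Rule 6).
T39 and U33 hold, so Q21 follows (Rule 4).
From R13, T39, and U33, Rule 3 gives P29.
P29 and T39 hold, so U27 follows (Rule 5).
U27 and P29 hold, so V22 follows (Rule 1).
V19 would need U1 and R11 (Rule 9), but R11 is never established.
R11 would need V22, W24, and U33 (Rule 2), but W24 is never established.
U27: reached.
V22: reached.
R38 would need W24 (Rule 7), but W24 is never established.
Q21: reached.
Reached: U27, V22, and Q21 — 3 of the 6.

3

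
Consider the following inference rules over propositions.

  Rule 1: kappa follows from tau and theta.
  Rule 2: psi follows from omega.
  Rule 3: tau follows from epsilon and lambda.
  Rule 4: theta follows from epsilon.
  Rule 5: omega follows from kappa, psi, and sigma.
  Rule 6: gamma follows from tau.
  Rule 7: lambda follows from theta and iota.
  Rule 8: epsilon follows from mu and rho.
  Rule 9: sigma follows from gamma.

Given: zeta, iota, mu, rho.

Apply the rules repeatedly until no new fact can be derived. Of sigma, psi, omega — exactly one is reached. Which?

sigma

From mu and rho, Rule 8 gives epsilon.
From epsilon, Rule 4 gives theta.
theta and iota hold, so lambda follows (Rule 7).
From epsilon and lambda, Rule 3 gives tau.
From tau, Rule 6 gives gamma.
From gamma, Rule 9 gives sigma.
psi would need omega (Rule 2), but omega is never established. omega would need kappa, psi, and sigma (Rule 5), but psi is never established.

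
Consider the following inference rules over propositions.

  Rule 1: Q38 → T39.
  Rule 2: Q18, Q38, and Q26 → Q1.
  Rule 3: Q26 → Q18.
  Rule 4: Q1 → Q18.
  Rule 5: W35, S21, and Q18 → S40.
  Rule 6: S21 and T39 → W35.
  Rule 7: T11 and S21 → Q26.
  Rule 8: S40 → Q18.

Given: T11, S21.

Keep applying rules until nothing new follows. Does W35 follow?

W35 would need S21 and T39 (Rule 6), but T39 is never established.

No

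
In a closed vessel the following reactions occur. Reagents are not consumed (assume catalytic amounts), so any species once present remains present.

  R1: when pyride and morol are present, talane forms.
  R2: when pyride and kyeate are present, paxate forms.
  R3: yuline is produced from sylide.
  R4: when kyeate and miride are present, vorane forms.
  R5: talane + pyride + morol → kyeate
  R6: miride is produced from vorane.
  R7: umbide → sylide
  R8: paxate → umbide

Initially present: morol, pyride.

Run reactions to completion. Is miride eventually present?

miride would need vorane (R6), but vorane never forms.

No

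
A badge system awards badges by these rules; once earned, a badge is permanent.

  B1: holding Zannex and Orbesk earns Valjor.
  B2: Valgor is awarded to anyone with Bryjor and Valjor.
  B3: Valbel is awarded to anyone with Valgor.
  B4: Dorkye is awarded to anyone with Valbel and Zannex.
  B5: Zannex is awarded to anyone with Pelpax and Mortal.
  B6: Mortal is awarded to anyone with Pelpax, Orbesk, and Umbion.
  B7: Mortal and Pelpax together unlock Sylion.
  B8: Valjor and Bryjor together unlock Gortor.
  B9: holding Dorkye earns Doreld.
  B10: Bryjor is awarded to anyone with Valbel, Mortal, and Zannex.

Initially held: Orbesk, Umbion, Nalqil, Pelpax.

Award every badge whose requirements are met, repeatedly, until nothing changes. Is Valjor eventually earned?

Yes

With Pelpax, Orbesk, and Umbion, Mortal is earned (B6).
With Pelpax and Mortal, Zannex is earned (B5).
With Zannex and Orbesk, Valjor is earned (B1).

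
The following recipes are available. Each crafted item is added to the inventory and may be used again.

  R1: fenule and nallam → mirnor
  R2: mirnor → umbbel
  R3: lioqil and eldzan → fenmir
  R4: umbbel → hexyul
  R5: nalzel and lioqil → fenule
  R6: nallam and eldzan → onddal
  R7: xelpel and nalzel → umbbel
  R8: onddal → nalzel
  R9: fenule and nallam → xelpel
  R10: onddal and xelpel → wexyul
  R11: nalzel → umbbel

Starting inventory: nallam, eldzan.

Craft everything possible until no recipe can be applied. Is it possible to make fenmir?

No

fenmir would need lioqil and eldzan (R3), but lioqil is never obtained.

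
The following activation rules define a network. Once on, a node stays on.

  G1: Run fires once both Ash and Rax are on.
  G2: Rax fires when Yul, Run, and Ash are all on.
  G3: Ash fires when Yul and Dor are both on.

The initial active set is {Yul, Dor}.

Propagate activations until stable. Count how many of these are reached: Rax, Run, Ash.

1

Yul and Dor are on, so Ash fires (G3).
Rax would need Yul, Run, and Ash (G2), but Run never turns on.
Run would need Ash and Rax (G1), but Rax never turns on.
Ash: reached.
Reached: Ash — 1 of the 3.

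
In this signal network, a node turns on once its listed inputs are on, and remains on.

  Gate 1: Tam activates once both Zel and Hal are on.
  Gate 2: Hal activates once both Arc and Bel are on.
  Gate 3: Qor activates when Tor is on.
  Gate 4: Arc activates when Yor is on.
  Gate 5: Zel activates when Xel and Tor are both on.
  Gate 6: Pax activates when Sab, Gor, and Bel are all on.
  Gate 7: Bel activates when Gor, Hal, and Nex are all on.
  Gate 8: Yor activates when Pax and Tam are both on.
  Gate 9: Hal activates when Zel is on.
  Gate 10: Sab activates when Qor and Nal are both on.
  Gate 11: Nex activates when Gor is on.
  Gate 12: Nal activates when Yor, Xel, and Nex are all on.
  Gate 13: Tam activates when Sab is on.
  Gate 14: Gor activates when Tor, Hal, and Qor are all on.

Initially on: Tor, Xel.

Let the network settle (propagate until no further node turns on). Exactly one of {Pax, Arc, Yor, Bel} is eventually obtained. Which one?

Gate 5: Xel and Tor on → Zel on.
Gate 3: Tor on → Qor on.
Zel is on, so Hal activates (Gate 9).
Gate 14: Tor, Hal, and Qor on → Gor on.
Gor is on, so Nex activates (Gate 11).
Gor, Hal, and Nex are on, so Bel activates (Gate 7).
Yor would need Pax and Tam (Gate 8), but Pax never turns on. Arc would need Yor (Gate 4), but Yor never turns on. Pax would need Sab, Gor, and Bel (Gate 6), but Sab never turns on.

Bel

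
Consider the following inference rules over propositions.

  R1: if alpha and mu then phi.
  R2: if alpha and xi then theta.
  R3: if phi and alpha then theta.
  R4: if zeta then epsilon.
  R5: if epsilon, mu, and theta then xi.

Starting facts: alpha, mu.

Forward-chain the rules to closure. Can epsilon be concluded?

epsilon would need zeta (R4), but zeta is never established.

No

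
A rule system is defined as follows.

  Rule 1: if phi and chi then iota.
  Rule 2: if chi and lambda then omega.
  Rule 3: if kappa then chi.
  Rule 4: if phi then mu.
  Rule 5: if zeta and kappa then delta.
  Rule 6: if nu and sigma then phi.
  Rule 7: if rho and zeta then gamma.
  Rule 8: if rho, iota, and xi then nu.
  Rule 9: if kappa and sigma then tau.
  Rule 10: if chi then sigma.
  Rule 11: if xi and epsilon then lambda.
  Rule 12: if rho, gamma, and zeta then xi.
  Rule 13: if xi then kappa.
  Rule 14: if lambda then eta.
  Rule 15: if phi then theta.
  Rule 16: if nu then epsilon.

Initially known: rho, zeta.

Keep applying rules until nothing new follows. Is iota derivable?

iota would need phi and chi (Rule 1), but phi is never established.

No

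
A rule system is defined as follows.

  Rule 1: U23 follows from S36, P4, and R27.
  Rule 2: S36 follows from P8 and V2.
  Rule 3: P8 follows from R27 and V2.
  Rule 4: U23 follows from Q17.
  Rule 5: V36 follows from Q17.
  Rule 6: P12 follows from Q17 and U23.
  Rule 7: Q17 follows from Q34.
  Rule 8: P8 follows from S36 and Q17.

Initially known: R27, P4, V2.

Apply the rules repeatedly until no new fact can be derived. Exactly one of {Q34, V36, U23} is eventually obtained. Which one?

R27 and V2 hold, so P8 follows (Rule 3).
P8 and V2 hold, so S36 follows (Rule 2).
S36, P4, and R27 hold, so U23 follows (Rule 1).
No rule produces Q34, and it is not given. V36 would need Q17 (Rule 5), but Q17 is never established.

U23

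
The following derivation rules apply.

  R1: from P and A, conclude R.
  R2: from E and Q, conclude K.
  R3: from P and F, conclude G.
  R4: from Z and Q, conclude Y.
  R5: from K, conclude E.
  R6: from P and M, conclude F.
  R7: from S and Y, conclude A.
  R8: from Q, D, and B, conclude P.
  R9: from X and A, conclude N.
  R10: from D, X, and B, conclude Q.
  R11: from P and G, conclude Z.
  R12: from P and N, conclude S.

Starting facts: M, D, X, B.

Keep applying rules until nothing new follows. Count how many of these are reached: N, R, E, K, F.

1

From D, X, and B, R10 gives Q.
From Q, D, and B, R8 gives P.
P and M hold, so F follows (R6).
N would need X and A (R9), but A is never established.
R would need P and A (R1), but A is never established.
E would need K (R5), but K is never established.
K would need E and Q (R2), but E is never established.
F: reached.
Reached: F — 1 of the 5.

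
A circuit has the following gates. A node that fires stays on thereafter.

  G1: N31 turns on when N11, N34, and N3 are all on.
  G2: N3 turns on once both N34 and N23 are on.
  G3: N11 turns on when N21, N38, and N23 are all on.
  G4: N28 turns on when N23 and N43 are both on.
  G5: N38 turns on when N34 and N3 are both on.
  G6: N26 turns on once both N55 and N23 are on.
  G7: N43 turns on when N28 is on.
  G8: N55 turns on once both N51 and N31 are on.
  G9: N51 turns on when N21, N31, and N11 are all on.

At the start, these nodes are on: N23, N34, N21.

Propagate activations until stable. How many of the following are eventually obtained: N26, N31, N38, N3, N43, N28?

N34 and N23 are on, so N3 turns on (G2).
G5: N34 and N3 on → N38 on.
N21, N38, and N23 are on, so N11 turns on (G3).
G1: N11, N34, and N3 on → N31 on.
G9: N21, N31, and N11 on → N51 on.
N51 and N31 are on, so N55 turns on (G8).
N55 and N23 are on, so N26 turns on (G6).
N26: reached.
N31: reached.
N38: reached.
N3: reached.
N43 would need N28 (G7), but N28 never turns on.
N28 would need N23 and N43 (G4), but N43 never turns on.
Reached: N26, N31, N38, and N3 — 4 of the 6.

4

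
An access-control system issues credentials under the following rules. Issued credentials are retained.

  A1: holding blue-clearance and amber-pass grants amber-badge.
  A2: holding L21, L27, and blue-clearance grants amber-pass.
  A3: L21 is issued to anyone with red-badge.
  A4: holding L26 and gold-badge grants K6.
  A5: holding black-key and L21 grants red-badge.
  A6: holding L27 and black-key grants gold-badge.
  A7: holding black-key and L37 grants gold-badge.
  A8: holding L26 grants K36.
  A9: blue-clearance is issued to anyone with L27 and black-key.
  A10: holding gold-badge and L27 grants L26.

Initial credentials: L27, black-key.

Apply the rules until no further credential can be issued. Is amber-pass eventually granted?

No

amber-pass would need L21, L27, and blue-clearance (A2), but L21 is never granted.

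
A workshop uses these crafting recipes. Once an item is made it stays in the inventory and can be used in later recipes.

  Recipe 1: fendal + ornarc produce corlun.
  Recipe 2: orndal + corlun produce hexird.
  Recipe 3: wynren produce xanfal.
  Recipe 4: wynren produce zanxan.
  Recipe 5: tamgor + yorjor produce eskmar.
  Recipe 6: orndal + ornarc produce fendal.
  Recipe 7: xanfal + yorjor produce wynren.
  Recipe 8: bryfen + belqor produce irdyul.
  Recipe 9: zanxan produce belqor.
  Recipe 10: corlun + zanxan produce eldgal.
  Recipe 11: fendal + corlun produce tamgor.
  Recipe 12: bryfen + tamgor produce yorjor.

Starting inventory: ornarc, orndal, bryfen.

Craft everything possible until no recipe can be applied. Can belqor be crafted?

belqor would need zanxan (Recipe 9), but zanxan is never obtained.

No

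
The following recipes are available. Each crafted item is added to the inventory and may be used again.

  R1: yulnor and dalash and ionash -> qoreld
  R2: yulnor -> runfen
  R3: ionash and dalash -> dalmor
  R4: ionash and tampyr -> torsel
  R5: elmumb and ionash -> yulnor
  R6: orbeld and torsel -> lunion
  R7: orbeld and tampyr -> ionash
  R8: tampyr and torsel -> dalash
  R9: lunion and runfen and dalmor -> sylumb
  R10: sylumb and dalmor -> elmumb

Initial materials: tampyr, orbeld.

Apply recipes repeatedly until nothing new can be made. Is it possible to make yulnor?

yulnor would need elmumb and ionash (R5), but elmumb is never obtained.

No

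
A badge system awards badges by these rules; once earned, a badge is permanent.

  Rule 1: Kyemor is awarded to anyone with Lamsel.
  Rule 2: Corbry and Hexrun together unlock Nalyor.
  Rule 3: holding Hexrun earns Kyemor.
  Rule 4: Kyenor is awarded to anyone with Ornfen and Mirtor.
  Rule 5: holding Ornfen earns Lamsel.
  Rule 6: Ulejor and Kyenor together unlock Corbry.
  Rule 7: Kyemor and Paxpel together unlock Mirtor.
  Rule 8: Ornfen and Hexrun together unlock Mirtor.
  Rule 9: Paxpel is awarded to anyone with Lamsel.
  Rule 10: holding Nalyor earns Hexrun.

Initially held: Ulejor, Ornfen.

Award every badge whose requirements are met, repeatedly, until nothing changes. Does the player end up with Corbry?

With Ornfen, Lamsel is earned (Rule 5).
With Lamsel, Paxpel is earned (Rule 9).
With Lamsel, Kyemor is earned (Rule 1).
With Kyemor and Paxpel, Mirtor is earned (Rule 7).
With Ornfen and Mirtor, Kyenor is earned (Rule 4).
With Ulejor and Kyenor, Corbry is earned (Rule 6).

Yes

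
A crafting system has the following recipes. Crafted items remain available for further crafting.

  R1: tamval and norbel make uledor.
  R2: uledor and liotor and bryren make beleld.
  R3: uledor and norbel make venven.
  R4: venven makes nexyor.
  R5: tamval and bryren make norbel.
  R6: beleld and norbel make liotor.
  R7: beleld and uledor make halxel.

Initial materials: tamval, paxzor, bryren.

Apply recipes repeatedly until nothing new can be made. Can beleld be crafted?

beleld would need uledor, liotor, and bryren (R2), but liotor is never obtained.

No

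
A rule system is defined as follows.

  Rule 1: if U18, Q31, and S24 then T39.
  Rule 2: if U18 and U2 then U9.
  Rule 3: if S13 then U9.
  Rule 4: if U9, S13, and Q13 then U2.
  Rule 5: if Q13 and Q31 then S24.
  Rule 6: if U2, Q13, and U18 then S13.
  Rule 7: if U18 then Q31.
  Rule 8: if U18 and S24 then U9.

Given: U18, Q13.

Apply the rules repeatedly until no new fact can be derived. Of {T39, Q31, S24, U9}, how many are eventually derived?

4

From U18, Rule 7 gives Q31.
From Q13 and Q31, Rule 5 gives S24.
From U18, Q31, and S24, Rule 1 gives T39.
From U18 and S24, Rule 8 gives U9.
T39: reached.
Q31: reached.
S24: reached.
U9: reached.
All 4 are reached.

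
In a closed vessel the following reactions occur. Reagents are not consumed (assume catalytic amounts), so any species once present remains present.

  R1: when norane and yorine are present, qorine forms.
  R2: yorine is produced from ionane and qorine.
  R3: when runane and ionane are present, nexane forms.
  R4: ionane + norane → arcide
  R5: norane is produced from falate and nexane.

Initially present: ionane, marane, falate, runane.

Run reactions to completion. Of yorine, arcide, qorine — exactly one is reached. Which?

arcide

runane and ionane present → nexane forms (R3).
falate and nexane present → norane forms (R5).
ionane and norane present → arcide forms (R4).
yorine would need ionane and qorine (R2), but qorine never forms. qorine would need norane and yorine (R1), but yorine never forms.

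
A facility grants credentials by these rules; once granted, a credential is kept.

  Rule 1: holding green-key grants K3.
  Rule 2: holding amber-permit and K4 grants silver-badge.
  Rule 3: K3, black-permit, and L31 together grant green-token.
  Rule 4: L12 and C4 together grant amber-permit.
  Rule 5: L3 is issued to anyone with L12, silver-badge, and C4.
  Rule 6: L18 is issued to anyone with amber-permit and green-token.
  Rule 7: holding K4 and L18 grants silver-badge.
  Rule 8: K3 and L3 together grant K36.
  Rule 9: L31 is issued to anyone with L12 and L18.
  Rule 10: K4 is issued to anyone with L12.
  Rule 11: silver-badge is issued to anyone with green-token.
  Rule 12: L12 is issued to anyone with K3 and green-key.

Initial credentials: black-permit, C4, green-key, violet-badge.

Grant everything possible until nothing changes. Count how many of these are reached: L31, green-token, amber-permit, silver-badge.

Holding green-key grants K3 (Rule 1).
Holding K3 and green-key grants L12 (Rule 12).
Holding L12 and C4 grants amber-permit (Rule 4).
Holding L12 grants K4 (Rule 10).
Holding amber-permit and K4 grants silver-badge (Rule 2).
L31 would need L12 and L18 (Rule 9), but L18 is never granted.
green-token would need K3, black-permit, and L31 (Rule 3), but L31 is never granted.
amber-permit: reached.
silver-badge: reached.
Reached: amber-permit and silver-badge — 2 of the 4.

2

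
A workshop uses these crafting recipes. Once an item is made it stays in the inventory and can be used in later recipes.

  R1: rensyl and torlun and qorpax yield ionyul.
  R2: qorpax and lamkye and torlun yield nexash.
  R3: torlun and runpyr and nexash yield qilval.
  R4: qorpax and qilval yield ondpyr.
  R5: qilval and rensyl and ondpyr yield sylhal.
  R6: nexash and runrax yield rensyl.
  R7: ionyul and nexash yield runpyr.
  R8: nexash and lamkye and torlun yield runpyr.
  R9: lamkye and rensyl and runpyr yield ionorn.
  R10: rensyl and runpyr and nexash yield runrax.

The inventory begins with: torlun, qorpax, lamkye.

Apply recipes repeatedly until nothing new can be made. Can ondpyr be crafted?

Using R2, qorpax, lamkye, and torlun make nexash.
Using R8, nexash, lamkye, and torlun make runpyr.
Using R3, torlun, runpyr, and nexash make qilval.
qorpax and qilval → ondpyr (R4).

Yes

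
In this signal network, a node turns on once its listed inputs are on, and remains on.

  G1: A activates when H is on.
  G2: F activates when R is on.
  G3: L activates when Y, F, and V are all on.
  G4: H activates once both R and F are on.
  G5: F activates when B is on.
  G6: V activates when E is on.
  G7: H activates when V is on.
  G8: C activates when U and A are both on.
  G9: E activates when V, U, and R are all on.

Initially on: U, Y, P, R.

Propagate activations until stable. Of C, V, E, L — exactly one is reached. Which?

C

R is on, so F activates (G2).
R and F are on, so H activates (G4).
H is on, so A activates (G1).
U and A are on, so C activates (G8).
L would need Y, F, and V (G3), but V never turns on. E would need V, U, and R (G9), but V never turns on. V would need E (G6), but E never turns on.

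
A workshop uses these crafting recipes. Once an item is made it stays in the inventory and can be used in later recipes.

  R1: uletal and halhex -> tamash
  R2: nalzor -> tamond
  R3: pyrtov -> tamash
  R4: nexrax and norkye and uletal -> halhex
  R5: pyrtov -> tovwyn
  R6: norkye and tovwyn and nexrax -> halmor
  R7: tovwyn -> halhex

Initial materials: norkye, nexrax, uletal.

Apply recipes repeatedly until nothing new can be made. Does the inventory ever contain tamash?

nexrax and norkye and uletal -> halhex (R4).
uletal and halhex -> tamash (R1).

Yes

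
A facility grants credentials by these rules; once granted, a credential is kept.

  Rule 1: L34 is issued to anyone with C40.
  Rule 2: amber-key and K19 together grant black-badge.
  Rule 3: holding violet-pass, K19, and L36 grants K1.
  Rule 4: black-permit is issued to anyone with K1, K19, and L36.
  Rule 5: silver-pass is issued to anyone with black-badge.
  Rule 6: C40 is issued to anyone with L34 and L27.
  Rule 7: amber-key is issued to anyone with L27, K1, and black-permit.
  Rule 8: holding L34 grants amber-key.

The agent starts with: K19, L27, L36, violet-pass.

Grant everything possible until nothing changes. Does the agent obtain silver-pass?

Holding violet-pass, K19, and L36 grants K1 (Rule 3).
Holding K1, K19, and L36 grants black-permit (Rule 4).
Holding L27, K1, and black-permit grants amber-key (Rule 7).
Holding amber-key and K19 grants black-badge (Rule 2).
Holding black-badge grants silver-pass (Rule 5).

Yes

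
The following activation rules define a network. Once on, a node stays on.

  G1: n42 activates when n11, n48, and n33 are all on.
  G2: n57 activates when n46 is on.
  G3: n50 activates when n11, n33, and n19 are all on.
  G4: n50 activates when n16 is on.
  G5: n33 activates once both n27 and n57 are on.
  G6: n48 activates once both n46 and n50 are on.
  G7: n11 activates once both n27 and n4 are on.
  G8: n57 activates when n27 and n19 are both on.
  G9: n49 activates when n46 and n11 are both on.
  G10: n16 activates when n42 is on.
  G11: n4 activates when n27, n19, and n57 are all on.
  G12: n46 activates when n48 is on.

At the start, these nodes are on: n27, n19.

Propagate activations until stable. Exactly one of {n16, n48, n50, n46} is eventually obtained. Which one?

G8: n27 and n19 on → n57 on.
G11: n27, n19, and n57 on → n4 on.
n27 and n57 are on, so n33 activates (G5).
G7: n27 and n4 on → n11 on.
G3: n11, n33, and n19 on → n50 on.
n48 would need n46 and n50 (G6), but n46 never turns on. n16 would need n42 (G10), but n42 never turns on. n46 would need n48 (G12), but n48 never turns on.

n50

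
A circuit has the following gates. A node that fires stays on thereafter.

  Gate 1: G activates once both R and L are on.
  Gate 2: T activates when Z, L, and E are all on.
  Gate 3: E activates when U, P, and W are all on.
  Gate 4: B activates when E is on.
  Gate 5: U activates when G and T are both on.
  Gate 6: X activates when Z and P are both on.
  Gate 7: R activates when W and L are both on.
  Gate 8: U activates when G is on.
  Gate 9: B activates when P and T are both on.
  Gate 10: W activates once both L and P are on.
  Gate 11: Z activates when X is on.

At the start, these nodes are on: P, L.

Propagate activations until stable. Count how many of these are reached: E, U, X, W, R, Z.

4

L and P are on, so W activates (Gate 10).
Gate 7: W and L on → R on.
Gate 1: R and L on → G on.
Gate 8: G on → U on.
U, P, and W are on, so E activates (Gate 3).
E: reached.
U: reached.
X would need Z and P (Gate 6), but Z never turns on.
W: reached.
R: reached.
Z would need X (Gate 11), but X never turns on.
Reached: E, U, W, and R — 4 of the 6.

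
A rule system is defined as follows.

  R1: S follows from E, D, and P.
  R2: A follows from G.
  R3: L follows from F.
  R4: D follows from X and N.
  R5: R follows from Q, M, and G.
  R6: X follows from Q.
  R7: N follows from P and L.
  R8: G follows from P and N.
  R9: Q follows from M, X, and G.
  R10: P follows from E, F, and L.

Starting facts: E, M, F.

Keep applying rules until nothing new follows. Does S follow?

S would need E, D, and P (R1), but D is never established.

No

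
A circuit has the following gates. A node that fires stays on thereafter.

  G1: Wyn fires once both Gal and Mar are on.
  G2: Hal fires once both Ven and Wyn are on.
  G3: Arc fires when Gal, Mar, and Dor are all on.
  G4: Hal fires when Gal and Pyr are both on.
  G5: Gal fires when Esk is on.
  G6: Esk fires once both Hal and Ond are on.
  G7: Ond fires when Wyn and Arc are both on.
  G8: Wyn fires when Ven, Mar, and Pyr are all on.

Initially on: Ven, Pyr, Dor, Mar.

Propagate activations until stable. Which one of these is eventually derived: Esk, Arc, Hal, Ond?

Ven, Mar, and Pyr are on, so Wyn fires (G8).
G2: Ven and Wyn on → Hal on.
Esk would need Hal and Ond (G6), but Ond never turns on. Arc would need Gal, Mar, and Dor (G3), but Gal never turns on. Ond would need Wyn and Arc (G7), but Arc never turns on.

Hal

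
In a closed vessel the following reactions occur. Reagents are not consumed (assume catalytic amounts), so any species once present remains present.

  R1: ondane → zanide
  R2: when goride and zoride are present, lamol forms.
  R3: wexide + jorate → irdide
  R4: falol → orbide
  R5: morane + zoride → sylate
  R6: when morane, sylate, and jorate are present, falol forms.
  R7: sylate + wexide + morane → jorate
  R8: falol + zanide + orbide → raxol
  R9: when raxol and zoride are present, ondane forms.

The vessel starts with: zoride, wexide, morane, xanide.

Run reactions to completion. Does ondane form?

No

ondane would need raxol and zoride (R9), but raxol never forms.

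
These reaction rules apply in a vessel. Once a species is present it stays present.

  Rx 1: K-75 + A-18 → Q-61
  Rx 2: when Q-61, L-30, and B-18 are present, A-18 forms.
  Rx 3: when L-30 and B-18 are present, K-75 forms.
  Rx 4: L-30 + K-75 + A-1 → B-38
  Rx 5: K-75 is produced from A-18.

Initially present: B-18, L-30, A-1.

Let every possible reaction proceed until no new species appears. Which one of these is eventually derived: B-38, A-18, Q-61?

L-30 and B-18 present → K-75 forms (Rx 3).
L-30, K-75, and A-1 present → B-38 forms (Rx 4).
A-18 would need Q-61, L-30, and B-18 (Rx 2), but Q-61 never forms. Q-61 would need K-75 and A-18 (Rx 1), but A-18 never forms.

B-38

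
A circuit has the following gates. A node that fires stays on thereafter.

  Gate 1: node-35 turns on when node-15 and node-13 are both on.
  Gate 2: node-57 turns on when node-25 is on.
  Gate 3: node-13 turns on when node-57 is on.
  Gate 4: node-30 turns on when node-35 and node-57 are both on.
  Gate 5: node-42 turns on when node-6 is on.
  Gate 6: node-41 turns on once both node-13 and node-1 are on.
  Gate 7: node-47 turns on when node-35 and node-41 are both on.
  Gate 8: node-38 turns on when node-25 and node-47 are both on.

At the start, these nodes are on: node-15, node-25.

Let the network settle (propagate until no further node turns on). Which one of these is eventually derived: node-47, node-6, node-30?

node-30

node-25 is on, so node-57 turns on (Gate 2).
Gate 3: node-57 on → node-13 on.
Gate 1: node-15 and node-13 on → node-35 on.
Gate 4: node-35 and node-57 on → node-30 on.
No rule produces node-6, and it is not given. node-47 would need node-35 and node-41 (Gate 7), but node-41 never turns on.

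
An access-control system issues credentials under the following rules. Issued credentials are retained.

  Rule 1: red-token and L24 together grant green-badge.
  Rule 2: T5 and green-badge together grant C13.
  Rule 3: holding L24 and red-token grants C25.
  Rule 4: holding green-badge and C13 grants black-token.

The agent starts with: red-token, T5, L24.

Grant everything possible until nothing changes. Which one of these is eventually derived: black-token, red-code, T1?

black-token

Holding red-token and L24 grants green-badge (Rule 1).
Holding T5 and green-badge grants C13 (Rule 2).
Holding green-badge and C13 grants black-token (Rule 4).
No rule produces red-code, and it is not given. No rule produces T1, and it is not given.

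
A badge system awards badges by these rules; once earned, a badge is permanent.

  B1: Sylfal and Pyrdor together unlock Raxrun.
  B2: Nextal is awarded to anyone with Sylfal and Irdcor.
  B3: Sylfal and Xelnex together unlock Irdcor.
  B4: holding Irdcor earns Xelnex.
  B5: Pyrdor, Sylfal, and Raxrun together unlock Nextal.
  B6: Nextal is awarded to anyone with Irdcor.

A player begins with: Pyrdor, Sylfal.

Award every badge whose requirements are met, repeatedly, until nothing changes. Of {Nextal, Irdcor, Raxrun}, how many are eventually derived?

2

With Sylfal and Pyrdor, Raxrun is earned (B1).
With Pyrdor, Sylfal, and Raxrun, Nextal is earned (B5).
Nextal: reached.
Irdcor would need Sylfal and Xelnex (B3), but Xelnex is never earned.
Raxrun: reached.
Reached: Nextal and Raxrun — 2 of the 3.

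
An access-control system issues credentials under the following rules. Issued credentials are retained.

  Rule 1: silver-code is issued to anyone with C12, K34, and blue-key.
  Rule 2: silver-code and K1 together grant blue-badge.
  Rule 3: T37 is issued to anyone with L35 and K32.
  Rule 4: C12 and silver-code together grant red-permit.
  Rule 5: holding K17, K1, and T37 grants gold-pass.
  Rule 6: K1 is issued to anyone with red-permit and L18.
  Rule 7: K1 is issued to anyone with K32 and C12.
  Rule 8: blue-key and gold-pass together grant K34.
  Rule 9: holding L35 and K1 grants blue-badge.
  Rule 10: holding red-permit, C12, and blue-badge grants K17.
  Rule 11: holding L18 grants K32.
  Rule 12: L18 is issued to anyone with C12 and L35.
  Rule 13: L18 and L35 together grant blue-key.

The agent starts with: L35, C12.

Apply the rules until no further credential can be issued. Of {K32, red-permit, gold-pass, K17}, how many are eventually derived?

Holding C12 and L35 grants L18 (Rule 12).
Holding L18 grants K32 (Rule 11).
K32: reached.
red-permit would need C12 and silver-code (Rule 4), but silver-code is never granted.
gold-pass would need K17, K1, and T37 (Rule 5), but K17 is never granted.
K17 would need red-permit, C12, and blue-badge (Rule 10), but red-permit is never granted.
Reached: K32 — 1 of the 4.

1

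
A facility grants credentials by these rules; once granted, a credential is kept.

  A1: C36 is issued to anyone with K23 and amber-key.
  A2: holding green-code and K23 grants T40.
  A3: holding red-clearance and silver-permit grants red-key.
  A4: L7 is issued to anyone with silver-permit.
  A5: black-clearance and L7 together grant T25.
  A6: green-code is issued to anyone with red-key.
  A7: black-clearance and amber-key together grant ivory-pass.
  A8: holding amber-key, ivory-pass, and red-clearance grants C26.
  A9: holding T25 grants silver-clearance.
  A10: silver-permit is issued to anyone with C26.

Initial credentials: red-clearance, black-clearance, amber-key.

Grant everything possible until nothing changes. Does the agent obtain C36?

No

C36 would need K23 and amber-key (A1), but K23 is never granted.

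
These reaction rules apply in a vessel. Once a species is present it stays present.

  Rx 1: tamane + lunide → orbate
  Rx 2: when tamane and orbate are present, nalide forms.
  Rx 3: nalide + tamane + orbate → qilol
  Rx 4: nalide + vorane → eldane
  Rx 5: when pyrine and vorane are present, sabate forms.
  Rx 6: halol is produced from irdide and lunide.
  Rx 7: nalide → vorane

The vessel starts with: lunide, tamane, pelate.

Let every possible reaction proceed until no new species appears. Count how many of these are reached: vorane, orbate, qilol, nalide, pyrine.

tamane and lunide present → orbate forms (Rx 1).
tamane and orbate present → nalide forms (Rx 2).
nalide, tamane, and orbate present → qilol forms (Rx 3).
nalide present → vorane forms (Rx 7).
vorane: reached.
orbate: reached.
qilol: reached.
nalide: reached.
No rule produces pyrine, and it is not given.
Reached: vorane, orbate, qilol, and nalide — 4 of the 5.

4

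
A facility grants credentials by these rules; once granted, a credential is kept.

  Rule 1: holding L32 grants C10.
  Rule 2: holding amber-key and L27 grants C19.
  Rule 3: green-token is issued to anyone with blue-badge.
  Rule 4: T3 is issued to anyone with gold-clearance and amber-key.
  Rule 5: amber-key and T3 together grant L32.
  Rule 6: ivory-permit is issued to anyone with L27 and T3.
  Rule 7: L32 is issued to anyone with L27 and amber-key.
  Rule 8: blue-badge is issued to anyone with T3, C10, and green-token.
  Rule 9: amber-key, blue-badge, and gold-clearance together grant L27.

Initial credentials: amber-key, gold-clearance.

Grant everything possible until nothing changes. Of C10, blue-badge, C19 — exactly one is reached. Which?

Holding gold-clearance and amber-key grants T3 (Rule 4).
Holding amber-key and T3 grants L32 (Rule 5).
Holding L32 grants C10 (Rule 1).
blue-badge would need T3, C10, and green-token (Rule 8), but green-token is never granted. C19 would need amber-key and L27 (Rule 2), but L27 is never granted.

C10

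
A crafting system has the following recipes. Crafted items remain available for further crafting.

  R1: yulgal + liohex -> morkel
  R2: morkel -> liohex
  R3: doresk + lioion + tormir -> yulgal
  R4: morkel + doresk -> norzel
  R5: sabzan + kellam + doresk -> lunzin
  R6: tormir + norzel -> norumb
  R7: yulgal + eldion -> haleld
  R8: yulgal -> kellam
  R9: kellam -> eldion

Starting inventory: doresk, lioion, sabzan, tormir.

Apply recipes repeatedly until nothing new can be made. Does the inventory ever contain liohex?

No

liohex would need morkel (R2), but morkel is never obtained.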